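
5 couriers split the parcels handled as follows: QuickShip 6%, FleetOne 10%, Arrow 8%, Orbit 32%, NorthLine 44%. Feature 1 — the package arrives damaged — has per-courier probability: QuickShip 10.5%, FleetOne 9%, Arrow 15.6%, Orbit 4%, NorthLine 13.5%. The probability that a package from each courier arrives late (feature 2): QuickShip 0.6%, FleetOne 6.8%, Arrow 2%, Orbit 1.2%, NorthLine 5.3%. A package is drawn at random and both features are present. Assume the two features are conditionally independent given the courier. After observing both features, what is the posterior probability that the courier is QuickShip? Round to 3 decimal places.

0.009

Unnormalized posteriors (prior × likelihood):
  QuickShip: 0.06 × 0.105 × 0.006 = 0.0000378
  FleetOne: 0.1 × 0.09 × 0.068 = 0.000612
  Arrow: 0.08 × 0.156 × 0.02 = 0.0002496
  Orbit: 0.32 × 0.04 × 0.012 = 0.0001536
  NorthLine: 0.44 × 0.135 × 0.053 = 0.0031482
Sum = 0.0042012.
P(QuickShip | evidence) = 0.0000378 / 0.0042012 ≈ 0.009.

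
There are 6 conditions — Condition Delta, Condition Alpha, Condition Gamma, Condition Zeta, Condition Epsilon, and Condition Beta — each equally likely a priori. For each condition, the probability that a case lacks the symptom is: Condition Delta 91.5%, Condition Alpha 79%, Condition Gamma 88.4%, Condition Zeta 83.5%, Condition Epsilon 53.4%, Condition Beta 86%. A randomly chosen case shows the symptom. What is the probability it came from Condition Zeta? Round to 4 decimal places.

Taking complements, P(symptomatic | each) = Condition Delta 0.085, Condition Alpha 0.21, Condition Gamma 0.116, Condition Zeta 0.165, Condition Epsilon 0.466, Condition Beta 0.14.
With a uniform prior (1/6 each), posterior ∝ likelihood:
  Condition Delta: 0.085
  Condition Alpha: 0.21
  Condition Gamma: 0.116
  Condition Zeta: 0.165
  Condition Epsilon: 0.466
  Condition Beta: 0.14
Total = 1.182.
P(Condition Zeta | evidence) = 0.165 / 1.182 ≈ 0.1396.

0.1396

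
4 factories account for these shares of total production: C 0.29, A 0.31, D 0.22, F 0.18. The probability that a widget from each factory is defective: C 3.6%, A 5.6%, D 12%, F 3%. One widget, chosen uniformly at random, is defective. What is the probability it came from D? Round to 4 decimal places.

0.4430

By Bayes' rule, posterior ∝ prior × likelihood:
  C: 0.29 × 0.036 = 0.01044
  A: 0.31 × 0.056 = 0.01736
  D: 0.22 × 0.12 = 0.0264
  F: 0.18 × 0.03 = 0.0054
Sum = 0.0596.
P(D | evidence) = 0.0264 / 0.0596 ≈ 0.4430.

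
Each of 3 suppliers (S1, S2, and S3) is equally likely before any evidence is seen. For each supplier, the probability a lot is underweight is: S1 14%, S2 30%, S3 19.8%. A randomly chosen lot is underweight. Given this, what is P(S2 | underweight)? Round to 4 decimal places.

0.4702

With a uniform prior (1/3 each), posterior ∝ likelihood:
  S1: 0.14
  S2: 0.3
  S3: 0.198
Total = 0.638.
P(S2 | evidence) = 0.3 / 0.638 ≈ 0.4702.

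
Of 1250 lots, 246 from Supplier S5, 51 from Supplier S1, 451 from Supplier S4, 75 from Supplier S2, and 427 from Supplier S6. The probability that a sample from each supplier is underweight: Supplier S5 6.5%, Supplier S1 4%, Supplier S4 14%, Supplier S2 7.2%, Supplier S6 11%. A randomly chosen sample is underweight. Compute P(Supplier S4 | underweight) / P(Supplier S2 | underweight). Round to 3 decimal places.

11.693

Prior × likelihood for each hypothesis:
  Supplier S5: 0.1968 × 0.065 = 0.012792
  Supplier S1: 0.0408 × 0.04 = 0.001632
  Supplier S4: 0.3608 × 0.14 = 0.050512
  Supplier S2: 0.06 × 0.072 = 0.00432
  Supplier S6: 0.3416 × 0.11 = 0.037576
Total = 0.106832.
The ratio is 0.050512 / 0.00432 (the normalizer cancels) = 11.693.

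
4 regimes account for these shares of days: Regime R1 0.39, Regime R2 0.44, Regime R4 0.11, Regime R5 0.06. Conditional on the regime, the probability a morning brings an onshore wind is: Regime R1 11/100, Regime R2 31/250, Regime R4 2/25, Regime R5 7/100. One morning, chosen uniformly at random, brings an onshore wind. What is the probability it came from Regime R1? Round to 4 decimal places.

By Bayes' rule, posterior ∝ prior × likelihood:
  Regime R1: 0.39 × 0.11 = 0.0429
  Regime R2: 0.44 × 0.124 = 0.05456
  Regime R4: 0.11 × 0.08 = 0.0088
  Regime R5: 0.06 × 0.07 = 0.0042
Sum = 0.11046.
P(Regime R1 | evidence) = 0.0429 / 0.11046 ≈ 0.3884.

0.3884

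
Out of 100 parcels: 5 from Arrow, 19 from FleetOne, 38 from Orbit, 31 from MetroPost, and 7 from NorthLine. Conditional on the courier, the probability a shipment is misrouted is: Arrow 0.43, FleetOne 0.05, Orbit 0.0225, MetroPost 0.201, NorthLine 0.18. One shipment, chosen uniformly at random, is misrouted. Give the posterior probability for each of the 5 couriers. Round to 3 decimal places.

By Bayes' rule, posterior ∝ prior × likelihood:
  Arrow: 0.05 × 0.43 = 0.0215
  FleetOne: 0.19 × 0.05 = 0.0095
  Orbit: 0.38 × 0.0225 = 0.00855
  MetroPost: 0.31 × 0.201 = 0.06231
  NorthLine: 0.07 × 0.18 = 0.0126
Normalizing constant = 0.11446.
P(Arrow | misrouted) = 0.0215/0.11446 ≈ 0.188
P(FleetOne | misrouted) = 0.0095/0.11446 ≈ 0.083
P(Orbit | misrouted) = 0.00855/0.11446 ≈ 0.075
P(MetroPost | misrouted) = 0.06231/0.11446 ≈ 0.544
P(NorthLine | misrouted) = 0.0126/0.11446 ≈ 0.110
(Check: 0.188+0.083+0.075+0.544+0.110 = 1.000.)

Arrow 0.188, FleetOne 0.083, Orbit 0.075, MetroPost 0.544, NorthLine 0.110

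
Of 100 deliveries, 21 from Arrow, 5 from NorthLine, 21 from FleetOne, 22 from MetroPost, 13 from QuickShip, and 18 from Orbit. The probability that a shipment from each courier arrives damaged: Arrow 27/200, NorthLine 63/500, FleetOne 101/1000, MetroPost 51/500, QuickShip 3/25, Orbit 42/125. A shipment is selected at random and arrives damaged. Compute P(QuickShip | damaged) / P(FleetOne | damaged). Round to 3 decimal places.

0.736

Compute prior × likelihood for every hypothesis:
  Arrow: 0.21 × 0.135 = 0.02835
  NorthLine: 0.05 × 0.126 = 0.0063
  FleetOne: 0.21 × 0.101 = 0.02121
  MetroPost: 0.22 × 0.102 = 0.02244
  QuickShip: 0.13 × 0.12 = 0.0156
  Orbit: 0.18 × 0.336 = 0.06048
Normalizing constant = 0.15438.
The ratio is 0.0156 / 0.02121 (the normalizer cancels) = 0.736.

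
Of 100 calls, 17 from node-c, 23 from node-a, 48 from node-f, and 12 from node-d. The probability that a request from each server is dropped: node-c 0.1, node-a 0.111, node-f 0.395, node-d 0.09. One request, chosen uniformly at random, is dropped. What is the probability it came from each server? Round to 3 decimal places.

node-c 0.070, node-a 0.105, node-f 0.780, node-d 0.044

Unnormalized posteriors (prior × likelihood):
  node-c: 0.17 × 0.1 = 0.017
  node-a: 0.23 × 0.111 = 0.02553
  node-f: 0.48 × 0.395 = 0.1896
  node-d: 0.12 × 0.09 = 0.0108
Sum = 0.24293.
P(node-c | dropped) = 0.017/0.24293 ≈ 0.070
P(node-a | dropped) = 0.02553/0.24293 ≈ 0.105
P(node-f | dropped) = 0.1896/0.24293 ≈ 0.780
P(node-d | dropped) = 0.0108/0.24293 ≈ 0.044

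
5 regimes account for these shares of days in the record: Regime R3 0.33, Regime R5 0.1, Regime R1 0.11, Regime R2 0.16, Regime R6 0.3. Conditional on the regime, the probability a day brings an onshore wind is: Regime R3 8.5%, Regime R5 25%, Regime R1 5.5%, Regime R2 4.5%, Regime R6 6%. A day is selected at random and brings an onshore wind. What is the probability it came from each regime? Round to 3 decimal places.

Regime R3 0.333, Regime R5 0.297, Regime R1 0.072, Regime R2 0.085, Regime R6 0.214

By Bayes' rule, posterior ∝ prior × likelihood:
  Regime R3: 0.33 × 0.085 = 0.02805
  Regime R5: 0.1 × 0.25 = 0.025
  Regime R1: 0.11 × 0.055 = 0.00605
  Regime R2: 0.16 × 0.045 = 0.0072
  Regime R6: 0.3 × 0.06 = 0.018
Sum = 0.0843.
P(Regime R3 | onshore) = 0.02805/0.0843 ≈ 0.333
P(Regime R5 | onshore) = 0.025/0.0843 ≈ 0.297
P(Regime R1 | onshore) = 0.00605/0.0843 ≈ 0.072
P(Regime R2 | onshore) = 0.0072/0.0843 ≈ 0.085
P(Regime R6 | onshore) = 0.018/0.0843 ≈ 0.214
(Check: 0.333+0.297+0.072+0.085+0.214 = 1.001.)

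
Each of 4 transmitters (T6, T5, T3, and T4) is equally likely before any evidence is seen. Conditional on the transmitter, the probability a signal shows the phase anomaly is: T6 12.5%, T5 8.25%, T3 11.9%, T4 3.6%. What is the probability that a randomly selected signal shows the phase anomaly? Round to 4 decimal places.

Since the prior is uniform, the posterior is proportional to the likelihood:
  T6: 0.125
  T5: 0.0825
  T3: 0.119
  T4: 0.036
P(anomaly) = (1/4) × (0.125 + 0.0825 + 0.119 + 0.036) = 0.3625/4 ≈ 0.0906.

0.0906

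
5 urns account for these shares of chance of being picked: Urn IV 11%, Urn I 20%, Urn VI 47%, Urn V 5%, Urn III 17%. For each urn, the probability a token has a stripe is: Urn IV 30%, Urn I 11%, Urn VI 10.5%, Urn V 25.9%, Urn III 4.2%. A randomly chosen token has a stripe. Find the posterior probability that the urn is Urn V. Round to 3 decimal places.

By Bayes' rule, posterior ∝ prior × likelihood:
  Urn IV: 0.11 × 0.3 = 0.033
  Urn I: 0.2 × 0.11 = 0.022
  Urn VI: 0.47 × 0.105 = 0.04935
  Urn V: 0.05 × 0.259 = 0.01295
  Urn III: 0.17 × 0.042 = 0.00714
Total = 0.12444.
P(Urn V | evidence) = 0.01295 / 0.12444 ≈ 0.104.

0.104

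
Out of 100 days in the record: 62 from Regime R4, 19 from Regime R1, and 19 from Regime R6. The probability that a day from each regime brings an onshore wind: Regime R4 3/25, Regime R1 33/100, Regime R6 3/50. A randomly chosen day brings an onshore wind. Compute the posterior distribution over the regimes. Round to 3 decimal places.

Compute prior × likelihood for every hypothesis:
  Regime R4: 0.62 × 0.12 = 0.0744
  Regime R1: 0.19 × 0.33 = 0.0627
  Regime R6: 0.19 × 0.06 = 0.0114
Total = 0.1485.
P(Regime R4 | onshore) = 0.0744/0.1485 ≈ 0.501
P(Regime R1 | onshore) = 0.0627/0.1485 ≈ 0.422
P(Regime R6 | onshore) = 0.0114/0.1485 ≈ 0.077
(Check: 0.501+0.422+0.077 = 1.000.)

Regime R4 0.501, Regime R1 0.422, Regime R6 0.077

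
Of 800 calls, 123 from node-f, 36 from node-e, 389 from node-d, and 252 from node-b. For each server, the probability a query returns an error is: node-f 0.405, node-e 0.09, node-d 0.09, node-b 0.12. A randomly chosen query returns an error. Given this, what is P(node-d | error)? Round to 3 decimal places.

0.296

By Bayes' rule, posterior ∝ prior × likelihood:
  node-f: 0.15375 × 0.405 = 0.06226875
  node-e: 0.045 × 0.09 = 0.00405
  node-d: 0.48625 × 0.09 = 0.0437625
  node-b: 0.315 × 0.12 = 0.0378
Total = 0.14788125.
P(node-d | evidence) = 0.0437625 / 0.14788125 ≈ 0.296.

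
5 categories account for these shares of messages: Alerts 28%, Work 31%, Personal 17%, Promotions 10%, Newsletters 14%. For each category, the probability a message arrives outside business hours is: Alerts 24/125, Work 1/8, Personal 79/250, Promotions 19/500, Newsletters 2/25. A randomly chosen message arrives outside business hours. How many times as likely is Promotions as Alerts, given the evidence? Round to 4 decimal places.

0.0707

Prior × likelihood for each hypothesis:
  Alerts: 0.28 × 0.192 = 0.05376
  Work: 0.31 × 0.125 = 0.03875
  Personal: 0.17 × 0.316 = 0.05372
  Promotions: 0.1 × 0.038 = 0.0038
  Newsletters: 0.14 × 0.08 = 0.0112
Normalizing constant = 0.16123.
The ratio is 0.0038 / 0.05376 (the normalizer cancels) = 0.0707.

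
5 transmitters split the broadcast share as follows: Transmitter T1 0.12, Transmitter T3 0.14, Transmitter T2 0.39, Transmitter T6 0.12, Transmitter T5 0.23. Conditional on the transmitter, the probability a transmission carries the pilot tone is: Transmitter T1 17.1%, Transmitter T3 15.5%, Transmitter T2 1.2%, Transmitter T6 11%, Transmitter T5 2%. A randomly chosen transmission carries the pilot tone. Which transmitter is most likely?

By Bayes' rule, posterior ∝ prior × likelihood:
  Transmitter T1: 0.12 × 0.171 = 0.02052
  Transmitter T3: 0.14 × 0.155 = 0.0217
  Transmitter T2: 0.39 × 0.012 = 0.00468
  Transmitter T6: 0.12 × 0.11 = 0.0132
  Transmitter T5: 0.23 × 0.02 = 0.0046
Sum = 0.0647.
Largest term belongs to Transmitter T3, so Transmitter T3 is most probable.

Transmitter T3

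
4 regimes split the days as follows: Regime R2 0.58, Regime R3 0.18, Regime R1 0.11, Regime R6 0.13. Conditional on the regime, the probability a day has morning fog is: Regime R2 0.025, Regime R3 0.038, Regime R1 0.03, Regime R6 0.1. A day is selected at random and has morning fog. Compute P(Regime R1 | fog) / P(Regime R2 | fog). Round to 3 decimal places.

Compute prior × likelihood for every hypothesis:
  Regime R2: 0.58 × 0.025 = 0.0145
  Regime R3: 0.18 × 0.038 = 0.00684
  Regime R1: 0.11 × 0.03 = 0.0033
  Regime R6: 0.13 × 0.1 = 0.013
Sum = 0.03764.
The ratio is 0.0033 / 0.0145 (the normalizer cancels) = 0.228.

0.228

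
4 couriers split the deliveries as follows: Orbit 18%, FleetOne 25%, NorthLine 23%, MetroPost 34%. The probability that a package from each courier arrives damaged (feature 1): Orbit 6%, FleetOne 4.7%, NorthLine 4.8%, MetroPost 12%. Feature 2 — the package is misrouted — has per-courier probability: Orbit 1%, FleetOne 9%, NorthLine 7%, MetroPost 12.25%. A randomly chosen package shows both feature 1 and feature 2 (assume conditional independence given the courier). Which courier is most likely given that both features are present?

MetroPost

Unnormalized posteriors (prior × likelihood):
  Orbit: 0.18 × 0.06 × 0.01 = 0.000108
  FleetOne: 0.25 × 0.047 × 0.09 = 0.0010575
  NorthLine: 0.23 × 0.048 × 0.07 = 0.0007728
  MetroPost: 0.34 × 0.12 × 0.1225 = 0.004998
Sum = 0.0069363.
Largest term belongs to MetroPost, so MetroPost is most probable.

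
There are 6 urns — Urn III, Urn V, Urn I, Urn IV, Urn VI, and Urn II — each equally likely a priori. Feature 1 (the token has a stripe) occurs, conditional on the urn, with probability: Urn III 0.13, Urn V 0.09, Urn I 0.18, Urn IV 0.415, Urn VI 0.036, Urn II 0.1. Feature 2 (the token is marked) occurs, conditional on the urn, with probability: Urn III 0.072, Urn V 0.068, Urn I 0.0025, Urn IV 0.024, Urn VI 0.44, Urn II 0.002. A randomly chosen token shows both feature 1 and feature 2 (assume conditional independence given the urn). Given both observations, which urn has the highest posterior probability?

Since the prior is uniform, the posterior is proportional to the likelihood:
  Urn III: 0.13 × 0.072 = 0.00936
  Urn V: 0.09 × 0.068 = 0.00612
  Urn I: 0.18 × 0.0025 = 0.00045
  Urn IV: 0.415 × 0.024 = 0.00996
  Urn VI: 0.036 × 0.44 = 0.01584
  Urn II: 0.1 × 0.002 = 0.0002
Sum = 0.04193.
Largest term belongs to Urn VI, so Urn VI is most probable.

Urn VI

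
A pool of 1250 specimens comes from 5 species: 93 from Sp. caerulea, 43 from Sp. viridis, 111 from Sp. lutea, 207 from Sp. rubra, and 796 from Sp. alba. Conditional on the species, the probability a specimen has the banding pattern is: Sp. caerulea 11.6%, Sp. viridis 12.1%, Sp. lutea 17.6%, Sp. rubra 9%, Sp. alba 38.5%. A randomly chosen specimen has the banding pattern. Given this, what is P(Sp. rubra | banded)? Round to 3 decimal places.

0.052

Unnormalized posteriors (prior × likelihood):
  Sp. caerulea: 0.0744 × 0.116 = 0.0086304
  Sp. viridis: 0.0344 × 0.121 = 0.0041624
  Sp. lutea: 0.0888 × 0.176 = 0.0156288
  Sp. rubra: 0.1656 × 0.09 = 0.014904
  Sp. alba: 0.6368 × 0.385 = 0.245168
Normalizing constant = 0.2884936.
P(Sp. rubra | evidence) = 0.014904 / 0.2884936 ≈ 0.052.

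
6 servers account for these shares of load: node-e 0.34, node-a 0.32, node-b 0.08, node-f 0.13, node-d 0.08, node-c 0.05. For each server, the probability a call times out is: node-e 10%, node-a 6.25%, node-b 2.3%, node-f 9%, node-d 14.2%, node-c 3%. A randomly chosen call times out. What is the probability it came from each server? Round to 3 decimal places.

By Bayes' rule, posterior ∝ prior × likelihood:
  node-e: 0.34 × 0.1 = 0.034
  node-a: 0.32 × 0.0625 = 0.02
  node-b: 0.08 × 0.023 = 0.00184
  node-f: 0.13 × 0.09 = 0.0117
  node-d: 0.08 × 0.142 = 0.01136
  node-c: 0.05 × 0.03 = 0.0015
Sum = 0.0804.
P(node-e | timeout) = 0.034/0.0804 ≈ 0.423
P(node-a | timeout) = 0.02/0.0804 ≈ 0.249
P(node-b | timeout) = 0.00184/0.0804 ≈ 0.023
P(node-f | timeout) = 0.0117/0.0804 ≈ 0.146
P(node-d | timeout) = 0.01136/0.0804 ≈ 0.141
P(node-c | timeout) = 0.0015/0.0804 ≈ 0.019
(Check: 0.423+0.249+0.023+0.146+0.141+0.019 = 1.001.)

node-e 0.423, node-a 0.249, node-b 0.023, node-f 0.146, node-d 0.141, node-c 0.019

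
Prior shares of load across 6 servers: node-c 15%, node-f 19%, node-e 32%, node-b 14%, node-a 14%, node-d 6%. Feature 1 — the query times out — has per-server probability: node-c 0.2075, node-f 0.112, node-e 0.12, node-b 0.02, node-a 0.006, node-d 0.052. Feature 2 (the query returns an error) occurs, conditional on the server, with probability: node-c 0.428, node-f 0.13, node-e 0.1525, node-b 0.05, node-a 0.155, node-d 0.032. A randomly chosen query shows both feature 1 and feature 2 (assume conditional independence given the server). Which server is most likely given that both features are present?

Compute prior × likelihood for every hypothesis:
  node-c: 0.15 × 0.2075 × 0.428 = 0.0133215
  node-f: 0.19 × 0.112 × 0.13 = 0.0027664
  node-e: 0.32 × 0.12 × 0.1525 = 0.005856
  node-b: 0.14 × 0.02 × 0.05 = 0.00014
  node-a: 0.14 × 0.006 × 0.155 = 0.0001302
  node-d: 0.06 × 0.052 × 0.032 = 0.00009984
Total = 0.02231394.
Largest term belongs to node-c, so node-c is most probable.

node-c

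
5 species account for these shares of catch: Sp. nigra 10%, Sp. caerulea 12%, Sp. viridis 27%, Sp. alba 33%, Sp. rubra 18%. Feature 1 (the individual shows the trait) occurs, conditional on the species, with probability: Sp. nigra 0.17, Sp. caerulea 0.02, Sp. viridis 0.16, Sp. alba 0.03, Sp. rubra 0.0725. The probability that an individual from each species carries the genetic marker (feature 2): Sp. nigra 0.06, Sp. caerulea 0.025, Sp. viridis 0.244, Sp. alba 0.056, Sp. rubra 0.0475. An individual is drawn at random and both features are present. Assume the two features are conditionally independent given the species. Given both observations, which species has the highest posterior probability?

Sp. viridis

Unnormalized posteriors (prior × likelihood):
  Sp. nigra: 0.1 × 0.17 × 0.06 = 0.00102
  Sp. caerulea: 0.12 × 0.02 × 0.025 = 0.00006
  Sp. viridis: 0.27 × 0.16 × 0.244 = 0.0105408
  Sp. alba: 0.33 × 0.03 × 0.056 = 0.0005544
  Sp. rubra: 0.18 × 0.0725 × 0.0475 = 0.000619875
Normalizing constant = 0.012795075.
Largest term belongs to Sp. viridis, so Sp. viridis is most probable.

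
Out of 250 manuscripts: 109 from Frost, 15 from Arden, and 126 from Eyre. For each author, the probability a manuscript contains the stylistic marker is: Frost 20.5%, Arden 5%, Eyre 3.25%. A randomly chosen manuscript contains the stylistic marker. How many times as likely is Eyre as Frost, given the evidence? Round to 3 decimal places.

Compute prior × likelihood for every hypothesis:
  Frost: 0.436 × 0.205 = 0.08938
  Arden: 0.06 × 0.05 = 0.003
  Eyre: 0.504 × 0.0325 = 0.01638
Total = 0.10876.
The ratio is 0.01638 / 0.08938 (the normalizer cancels) = 0.183.

0.183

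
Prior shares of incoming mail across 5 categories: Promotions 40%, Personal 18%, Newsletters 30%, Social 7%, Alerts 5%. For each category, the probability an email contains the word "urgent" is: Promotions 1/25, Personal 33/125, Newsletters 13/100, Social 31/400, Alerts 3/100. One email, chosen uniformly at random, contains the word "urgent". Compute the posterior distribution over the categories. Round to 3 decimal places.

Promotions 0.146, Personal 0.434, Newsletters 0.356, Social 0.050, Alerts 0.014

Compute prior × likelihood for every hypothesis:
  Promotions: 0.4 × 0.04 = 0.016
  Personal: 0.18 × 0.264 = 0.04752
  Newsletters: 0.3 × 0.13 = 0.039
  Social: 0.07 × 0.0775 = 0.005425
  Alerts: 0.05 × 0.03 = 0.0015
Normalizing constant = 0.109445.
P(Promotions | urgent-flag) = 0.016/0.109445 ≈ 0.146
P(Personal | urgent-flag) = 0.04752/0.109445 ≈ 0.434
P(Newsletters | urgent-flag) = 0.039/0.109445 ≈ 0.356
P(Social | urgent-flag) = 0.005425/0.109445 ≈ 0.050
P(Alerts | urgent-flag) = 0.0015/0.109445 ≈ 0.014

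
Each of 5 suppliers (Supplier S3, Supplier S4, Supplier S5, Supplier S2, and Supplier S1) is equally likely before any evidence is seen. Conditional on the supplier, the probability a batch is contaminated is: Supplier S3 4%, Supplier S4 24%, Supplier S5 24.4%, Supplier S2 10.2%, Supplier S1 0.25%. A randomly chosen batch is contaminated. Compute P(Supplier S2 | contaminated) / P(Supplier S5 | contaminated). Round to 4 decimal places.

With a uniform prior (1/5 each), posterior ∝ likelihood:
  Supplier S3: 0.04
  Supplier S4: 0.24
  Supplier S5: 0.244
  Supplier S2: 0.102
  Supplier S1: 0.0025
Normalizing constant = 0.6285.
The ratio is 0.102 / 0.244 (the normalizer cancels) = 0.4180.

0.4180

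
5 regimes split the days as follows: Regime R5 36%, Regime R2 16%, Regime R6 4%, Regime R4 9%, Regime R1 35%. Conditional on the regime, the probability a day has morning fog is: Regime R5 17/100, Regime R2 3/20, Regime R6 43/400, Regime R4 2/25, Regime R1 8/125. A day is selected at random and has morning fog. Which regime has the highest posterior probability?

Regime R5

Compute prior × likelihood for every hypothesis:
  Regime R5: 0.36 × 0.17 = 0.0612
  Regime R2: 0.16 × 0.15 = 0.024
  Regime R6: 0.04 × 0.1075 = 0.0043
  Regime R4: 0.09 × 0.08 = 0.0072
  Regime R1: 0.35 × 0.064 = 0.0224
Total = 0.1191.
Largest term belongs to Regime R5, so Regime R5 is most probable.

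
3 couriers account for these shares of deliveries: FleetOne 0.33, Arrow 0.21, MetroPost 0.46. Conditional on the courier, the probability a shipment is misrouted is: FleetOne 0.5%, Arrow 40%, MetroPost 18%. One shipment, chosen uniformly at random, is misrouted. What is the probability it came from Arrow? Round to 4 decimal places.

Unnormalized posteriors (prior × likelihood):
  FleetOne: 0.33 × 0.005 = 0.00165
  Arrow: 0.21 × 0.4 = 0.084
  MetroPost: 0.46 × 0.18 = 0.0828
Sum = 0.16845.
P(Arrow | evidence) = 0.084 / 0.16845 ≈ 0.4987.

0.4987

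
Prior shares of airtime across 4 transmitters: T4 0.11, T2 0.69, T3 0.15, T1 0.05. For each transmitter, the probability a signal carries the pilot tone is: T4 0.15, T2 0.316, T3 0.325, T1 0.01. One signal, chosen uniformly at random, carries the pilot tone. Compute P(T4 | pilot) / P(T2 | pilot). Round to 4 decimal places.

0.0757

By Bayes' rule, posterior ∝ prior × likelihood:
  T4: 0.11 × 0.15 = 0.0165
  T2: 0.69 × 0.316 = 0.21804
  T3: 0.15 × 0.325 = 0.04875
  T1: 0.05 × 0.01 = 0.0005
Normalizing constant = 0.28379.
The ratio is 0.0165 / 0.21804 (the normalizer cancels) = 0.0757.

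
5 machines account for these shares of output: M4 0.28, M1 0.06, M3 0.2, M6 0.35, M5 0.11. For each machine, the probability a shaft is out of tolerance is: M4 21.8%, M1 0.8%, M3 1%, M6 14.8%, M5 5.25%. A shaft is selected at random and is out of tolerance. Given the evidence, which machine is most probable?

Unnormalized posteriors (prior × likelihood):
  M4: 0.28 × 0.218 = 0.06104
  M1: 0.06 × 0.008 = 0.00048
  M3: 0.2 × 0.01 = 0.002
  M6: 0.35 × 0.148 = 0.0518
  M5: 0.11 × 0.0525 = 0.005775
Normalizing constant = 0.121095.
Largest term belongs to M4, so M4 is most probable.

M4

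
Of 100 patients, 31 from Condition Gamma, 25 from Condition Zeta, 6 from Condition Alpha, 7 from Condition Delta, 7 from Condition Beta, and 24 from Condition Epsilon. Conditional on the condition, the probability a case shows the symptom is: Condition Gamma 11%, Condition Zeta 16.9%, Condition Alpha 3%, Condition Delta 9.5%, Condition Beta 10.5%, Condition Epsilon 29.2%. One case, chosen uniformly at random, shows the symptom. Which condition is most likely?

Unnormalized posteriors (prior × likelihood):
  Condition Gamma: 0.31 × 0.11 = 0.0341
  Condition Zeta: 0.25 × 0.169 = 0.04225
  Condition Alpha: 0.06 × 0.03 = 0.0018
  Condition Delta: 0.07 × 0.095 = 0.00665
  Condition Beta: 0.07 × 0.105 = 0.00735
  Condition Epsilon: 0.24 × 0.292 = 0.07008
Normalizing constant = 0.16223.
Largest term belongs to Condition Epsilon, so Condition Epsilon is most probable.

Condition Epsilon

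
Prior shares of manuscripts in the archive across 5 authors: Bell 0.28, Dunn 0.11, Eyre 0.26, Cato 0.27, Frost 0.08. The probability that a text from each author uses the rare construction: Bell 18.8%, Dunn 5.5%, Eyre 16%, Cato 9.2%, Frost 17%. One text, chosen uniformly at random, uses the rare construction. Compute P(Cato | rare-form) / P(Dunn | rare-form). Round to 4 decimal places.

4.1058

Prior × likelihood for each hypothesis:
  Bell: 0.28 × 0.188 = 0.05264
  Dunn: 0.11 × 0.055 = 0.00605
  Eyre: 0.26 × 0.16 = 0.0416
  Cato: 0.27 × 0.092 = 0.02484
  Frost: 0.08 × 0.17 = 0.0136
Total = 0.13873.
The ratio is 0.02484 / 0.00605 (the normalizer cancels) = 4.1058.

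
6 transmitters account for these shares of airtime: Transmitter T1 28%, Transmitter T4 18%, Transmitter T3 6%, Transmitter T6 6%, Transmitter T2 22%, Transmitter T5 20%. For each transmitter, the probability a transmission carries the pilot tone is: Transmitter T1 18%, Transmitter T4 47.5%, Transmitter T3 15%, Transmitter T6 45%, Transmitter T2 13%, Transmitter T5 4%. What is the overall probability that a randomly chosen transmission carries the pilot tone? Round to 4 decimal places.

0.2085

Unnormalized posteriors (prior × likelihood):
  Transmitter T1: 0.28 × 0.18 = 0.0504
  Transmitter T4: 0.18 × 0.475 = 0.0855
  Transmitter T3: 0.06 × 0.15 = 0.009
  Transmitter T6: 0.06 × 0.45 = 0.027
  Transmitter T2: 0.22 × 0.13 = 0.0286
  Transmitter T5: 0.2 × 0.04 = 0.008
P(pilot) = 0.0504 + 0.0855 + 0.009 + 0.027 + 0.0286 + 0.008 = 0.2085 → 0.2085.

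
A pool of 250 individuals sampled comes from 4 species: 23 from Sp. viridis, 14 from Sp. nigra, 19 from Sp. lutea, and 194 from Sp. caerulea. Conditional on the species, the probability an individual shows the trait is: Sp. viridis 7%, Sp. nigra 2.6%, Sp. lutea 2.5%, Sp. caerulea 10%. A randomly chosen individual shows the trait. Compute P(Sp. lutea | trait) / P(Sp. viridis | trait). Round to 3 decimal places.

0.295

By Bayes' rule, posterior ∝ prior × likelihood:
  Sp. viridis: 0.092 × 0.07 = 0.00644
  Sp. nigra: 0.056 × 0.026 = 0.001456
  Sp. lutea: 0.076 × 0.025 = 0.0019
  Sp. caerulea: 0.776 × 0.1 = 0.0776
Normalizing constant = 0.087396.
The ratio is 0.0019 / 0.00644 (the normalizer cancels) = 0.295.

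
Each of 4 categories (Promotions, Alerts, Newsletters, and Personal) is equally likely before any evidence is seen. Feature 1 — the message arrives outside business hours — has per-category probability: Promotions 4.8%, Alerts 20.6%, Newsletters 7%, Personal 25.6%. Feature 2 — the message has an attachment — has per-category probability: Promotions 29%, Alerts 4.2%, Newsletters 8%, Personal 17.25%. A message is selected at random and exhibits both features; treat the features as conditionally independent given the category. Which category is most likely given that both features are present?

With a uniform prior (1/4 each), posterior ∝ likelihood:
  Promotions: 0.048 × 0.29 = 0.01392
  Alerts: 0.206 × 0.042 = 0.008652
  Newsletters: 0.07 × 0.08 = 0.0056
  Personal: 0.256 × 0.1725 = 0.04416
Total = 0.072332.
Largest term belongs to Personal, so Personal is most probable.

Personal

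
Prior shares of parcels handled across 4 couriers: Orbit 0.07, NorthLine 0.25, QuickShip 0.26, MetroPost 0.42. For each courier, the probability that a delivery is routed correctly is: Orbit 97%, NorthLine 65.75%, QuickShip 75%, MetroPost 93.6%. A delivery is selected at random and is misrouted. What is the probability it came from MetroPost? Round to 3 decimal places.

Taking complements, P(misrouted | each) = Orbit 0.03, NorthLine 0.3425, QuickShip 0.25, MetroPost 0.064.
Prior × likelihood for each hypothesis:
  Orbit: 0.07 × 0.03 = 0.0021
  NorthLine: 0.25 × 0.3425 = 0.085625
  QuickShip: 0.26 × 0.25 = 0.065
  MetroPost: 0.42 × 0.064 = 0.02688
Normalizing constant = 0.179605.
P(MetroPost | evidence) = 0.02688 / 0.179605 ≈ 0.150.

0.150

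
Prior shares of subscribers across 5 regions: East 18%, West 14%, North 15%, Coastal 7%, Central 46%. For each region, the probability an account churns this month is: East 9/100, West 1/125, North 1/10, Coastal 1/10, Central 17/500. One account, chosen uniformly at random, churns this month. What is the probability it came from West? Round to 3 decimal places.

By Bayes' rule, posterior ∝ prior × likelihood:
  East: 0.18 × 0.09 = 0.0162
  West: 0.14 × 0.008 = 0.00112
  North: 0.15 × 0.1 = 0.015
  Coastal: 0.07 × 0.1 = 0.007
  Central: 0.46 × 0.034 = 0.01564
Sum = 0.05496.
P(West | evidence) = 0.00112 / 0.05496 ≈ 0.020.

0.020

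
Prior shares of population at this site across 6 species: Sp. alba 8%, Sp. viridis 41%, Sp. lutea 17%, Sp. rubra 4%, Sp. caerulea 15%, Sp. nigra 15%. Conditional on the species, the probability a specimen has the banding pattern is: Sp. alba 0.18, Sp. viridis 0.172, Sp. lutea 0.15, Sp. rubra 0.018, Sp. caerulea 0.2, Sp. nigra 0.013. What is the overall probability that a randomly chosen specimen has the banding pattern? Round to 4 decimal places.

Prior × likelihood for each hypothesis:
  Sp. alba: 0.08 × 0.18 = 0.0144
  Sp. viridis: 0.41 × 0.172 = 0.07052
  Sp. lutea: 0.17 × 0.15 = 0.0255
  Sp. rubra: 0.04 × 0.018 = 0.00072
  Sp. caerulea: 0.15 × 0.2 = 0.03
  Sp. nigra: 0.15 × 0.013 = 0.00195
P(banded) = 0.0144 + 0.07052 + 0.0255 + 0.00072 + 0.03 + 0.00195 = 0.14309 → 0.1431.

0.1431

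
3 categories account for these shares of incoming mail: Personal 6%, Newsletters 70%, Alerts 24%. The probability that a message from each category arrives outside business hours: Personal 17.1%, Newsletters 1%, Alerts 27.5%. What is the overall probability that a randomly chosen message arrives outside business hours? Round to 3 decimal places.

Prior × likelihood for each hypothesis:
  Personal: 0.06 × 0.171 = 0.01026
  Newsletters: 0.7 × 0.01 = 0.007
  Alerts: 0.24 × 0.275 = 0.066
P(off-hours) = 0.01026 + 0.007 + 0.066 = 0.08326 → 0.083.

0.083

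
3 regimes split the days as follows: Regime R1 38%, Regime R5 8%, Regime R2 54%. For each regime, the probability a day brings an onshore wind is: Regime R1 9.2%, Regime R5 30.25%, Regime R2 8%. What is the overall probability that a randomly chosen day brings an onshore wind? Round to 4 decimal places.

Unnormalized posteriors (prior × likelihood):
  Regime R1: 0.38 × 0.092 = 0.03496
  Regime R5: 0.08 × 0.3025 = 0.0242
  Regime R2: 0.54 × 0.08 = 0.0432
P(onshore) = 0.03496 + 0.0242 + 0.0432 = 0.10236 → 0.1024.

0.1024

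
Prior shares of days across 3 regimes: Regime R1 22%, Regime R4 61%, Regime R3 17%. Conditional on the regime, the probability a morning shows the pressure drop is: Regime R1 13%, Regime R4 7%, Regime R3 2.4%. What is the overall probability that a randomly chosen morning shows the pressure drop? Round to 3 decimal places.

Unnormalized posteriors (prior × likelihood):
  Regime R1: 0.22 × 0.13 = 0.0286
  Regime R4: 0.61 × 0.07 = 0.0427
  Regime R3: 0.17 × 0.024 = 0.00408
P(drop) = 0.0286 + 0.0427 + 0.00408 = 0.07538 → 0.075.

0.075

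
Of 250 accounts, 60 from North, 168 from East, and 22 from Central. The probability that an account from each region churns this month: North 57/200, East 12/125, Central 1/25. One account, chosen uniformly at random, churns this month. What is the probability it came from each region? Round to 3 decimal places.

Prior × likelihood for each hypothesis:
  North: 0.24 × 0.285 = 0.0684
  East: 0.672 × 0.096 = 0.064512
  Central: 0.088 × 0.04 = 0.00352
Normalizing constant = 0.136432.
P(North | churn) = 0.0684/0.136432 ≈ 0.501
P(East | churn) = 0.064512/0.136432 ≈ 0.473
P(Central | churn) = 0.00352/0.136432 ≈ 0.026
(Check: 0.501+0.473+0.026 = 1.000.)

North 0.501, East 0.473, Central 0.026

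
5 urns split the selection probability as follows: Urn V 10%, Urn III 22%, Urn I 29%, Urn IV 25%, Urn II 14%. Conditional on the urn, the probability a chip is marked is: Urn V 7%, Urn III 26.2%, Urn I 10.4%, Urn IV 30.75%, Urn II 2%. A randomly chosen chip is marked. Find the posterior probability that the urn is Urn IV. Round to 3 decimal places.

Compute prior × likelihood for every hypothesis:
  Urn V: 0.1 × 0.07 = 0.007
  Urn III: 0.22 × 0.262 = 0.05764
  Urn I: 0.29 × 0.104 = 0.03016
  Urn IV: 0.25 × 0.3075 = 0.076875
  Urn II: 0.14 × 0.02 = 0.0028
Normalizing constant = 0.174475.
P(Urn IV | evidence) = 0.076875 / 0.174475 ≈ 0.441.

0.441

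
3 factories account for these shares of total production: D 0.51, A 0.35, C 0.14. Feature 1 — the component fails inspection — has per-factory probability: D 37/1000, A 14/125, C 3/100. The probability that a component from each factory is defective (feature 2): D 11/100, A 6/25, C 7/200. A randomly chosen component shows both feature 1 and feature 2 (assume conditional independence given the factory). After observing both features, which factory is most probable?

Compute prior × likelihood for every hypothesis:
  D: 0.51 × 0.037 × 0.11 = 0.0020757
  A: 0.35 × 0.112 × 0.24 = 0.009408
  C: 0.14 × 0.03 × 0.035 = 0.000147
Normalizing constant = 0.0116307.
Largest term belongs to A, so A is most probable.

A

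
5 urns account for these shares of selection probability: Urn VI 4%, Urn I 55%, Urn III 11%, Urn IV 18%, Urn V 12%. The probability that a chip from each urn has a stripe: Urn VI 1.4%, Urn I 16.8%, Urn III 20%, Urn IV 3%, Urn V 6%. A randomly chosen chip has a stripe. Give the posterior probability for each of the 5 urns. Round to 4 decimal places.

Urn VI 0.0044, Urn I 0.7244, Urn III 0.1725, Urn IV 0.0423, Urn V 0.0564

By Bayes' rule, posterior ∝ prior × likelihood:
  Urn VI: 0.04 × 0.014 = 0.00056
  Urn I: 0.55 × 0.168 = 0.0924
  Urn III: 0.11 × 0.2 = 0.022
  Urn IV: 0.18 × 0.03 = 0.0054
  Urn V: 0.12 × 0.06 = 0.0072
Total = 0.12756.
P(Urn VI | striped) = 0.00056/0.12756 ≈ 0.0044
P(Urn I | striped) = 0.0924/0.12756 ≈ 0.7244
P(Urn III | striped) = 0.022/0.12756 ≈ 0.1725
P(Urn IV | striped) = 0.0054/0.12756 ≈ 0.0423
P(Urn V | striped) = 0.0072/0.12756 ≈ 0.0564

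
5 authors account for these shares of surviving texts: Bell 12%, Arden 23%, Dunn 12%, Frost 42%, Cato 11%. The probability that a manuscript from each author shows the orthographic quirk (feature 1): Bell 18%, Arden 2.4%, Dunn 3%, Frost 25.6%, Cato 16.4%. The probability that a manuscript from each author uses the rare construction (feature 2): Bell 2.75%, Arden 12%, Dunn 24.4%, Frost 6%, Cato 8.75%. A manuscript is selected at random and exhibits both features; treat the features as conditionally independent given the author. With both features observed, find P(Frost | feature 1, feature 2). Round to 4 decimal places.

0.6347

Prior × likelihood for each hypothesis:
  Bell: 0.12 × 0.18 × 0.0275 = 0.000594
  Arden: 0.23 × 0.024 × 0.12 = 0.0006624
  Dunn: 0.12 × 0.03 × 0.244 = 0.0008784
  Frost: 0.42 × 0.256 × 0.06 = 0.0064512
  Cato: 0.11 × 0.164 × 0.0875 = 0.0015785
Sum = 0.0101645.
P(Frost | evidence) = 0.0064512 / 0.0101645 ≈ 0.6347.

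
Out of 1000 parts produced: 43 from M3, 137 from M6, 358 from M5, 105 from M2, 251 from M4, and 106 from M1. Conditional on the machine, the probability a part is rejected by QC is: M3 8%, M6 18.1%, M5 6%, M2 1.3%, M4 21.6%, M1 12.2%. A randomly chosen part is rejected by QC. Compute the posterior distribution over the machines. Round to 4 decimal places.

M3 0.0291, M6 0.2097, M5 0.1817, M2 0.0115, M4 0.4586, M1 0.1094

Unnormalized posteriors (prior × likelihood):
  M3: 0.043 × 0.08 = 0.00344
  M6: 0.137 × 0.181 = 0.024797
  M5: 0.358 × 0.06 = 0.02148
  M2: 0.105 × 0.013 = 0.001365
  M4: 0.251 × 0.216 = 0.054216
  M1: 0.106 × 0.122 = 0.012932
Normalizing constant = 0.11823.
P(M3 | rejected) = 0.00344/0.11823 ≈ 0.0291
P(M6 | rejected) = 0.024797/0.11823 ≈ 0.2097
P(M5 | rejected) = 0.02148/0.11823 ≈ 0.1817
P(M2 | rejected) = 0.001365/0.11823 ≈ 0.0115
P(M4 | rejected) = 0.054216/0.11823 ≈ 0.4586
P(M1 | rejected) = 0.012932/0.11823 ≈ 0.1094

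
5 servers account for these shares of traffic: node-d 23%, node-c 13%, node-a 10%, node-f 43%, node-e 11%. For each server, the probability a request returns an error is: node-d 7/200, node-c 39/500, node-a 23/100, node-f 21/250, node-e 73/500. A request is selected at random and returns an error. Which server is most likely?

node-f

Unnormalized posteriors (prior × likelihood):
  node-d: 0.23 × 0.035 = 0.00805
  node-c: 0.13 × 0.078 = 0.01014
  node-a: 0.1 × 0.23 = 0.023
  node-f: 0.43 × 0.084 = 0.03612
  node-e: 0.11 × 0.146 = 0.01606
Total = 0.09337.
Largest term belongs to node-f, so node-f is most probable.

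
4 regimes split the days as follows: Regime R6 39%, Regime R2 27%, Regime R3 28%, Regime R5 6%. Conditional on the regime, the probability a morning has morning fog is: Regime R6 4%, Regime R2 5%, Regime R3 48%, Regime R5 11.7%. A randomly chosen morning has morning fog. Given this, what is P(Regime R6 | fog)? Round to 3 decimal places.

Prior × likelihood for each hypothesis:
  Regime R6: 0.39 × 0.04 = 0.0156
  Regime R2: 0.27 × 0.05 = 0.0135
  Regime R3: 0.28 × 0.48 = 0.1344
  Regime R5: 0.06 × 0.117 = 0.00702
Total = 0.17052.
P(Regime R6 | evidence) = 0.0156 / 0.17052 ≈ 0.091.

0.091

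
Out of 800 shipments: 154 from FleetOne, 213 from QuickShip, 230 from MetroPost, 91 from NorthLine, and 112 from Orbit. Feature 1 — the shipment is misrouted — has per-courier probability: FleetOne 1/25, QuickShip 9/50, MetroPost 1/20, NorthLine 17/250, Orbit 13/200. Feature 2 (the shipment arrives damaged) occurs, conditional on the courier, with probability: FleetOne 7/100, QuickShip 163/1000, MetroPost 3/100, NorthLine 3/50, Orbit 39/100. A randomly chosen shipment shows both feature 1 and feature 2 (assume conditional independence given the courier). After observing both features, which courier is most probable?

QuickShip

Unnormalized posteriors (prior × likelihood):
  FleetOne: 0.1925 × 0.04 × 0.07 = 0.000539
  QuickShip: 0.26625 × 0.18 × 0.163 = 0.007811775
  MetroPost: 0.2875 × 0.05 × 0.03 = 0.00043125
  NorthLine: 0.11375 × 0.068 × 0.06 = 0.0004641
  Orbit: 0.14 × 0.065 × 0.39 = 0.003549
Total = 0.012795125.
Largest term belongs to QuickShip, so QuickShip is most probable.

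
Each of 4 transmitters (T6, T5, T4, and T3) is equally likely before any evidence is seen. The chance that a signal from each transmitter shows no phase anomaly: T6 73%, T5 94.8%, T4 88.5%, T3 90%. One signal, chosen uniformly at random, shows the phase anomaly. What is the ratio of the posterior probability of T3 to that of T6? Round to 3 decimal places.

Taking complements, P(anomaly | each) = T6 0.27, T5 0.052, T4 0.115, T3 0.1.
With a uniform prior (1/4 each), posterior ∝ likelihood:
  T6: 0.27
  T5: 0.052
  T4: 0.115
  T3: 0.1
Sum = 0.537.
The ratio is 0.1 / 0.27 (the normalizer cancels) = 0.370.

0.370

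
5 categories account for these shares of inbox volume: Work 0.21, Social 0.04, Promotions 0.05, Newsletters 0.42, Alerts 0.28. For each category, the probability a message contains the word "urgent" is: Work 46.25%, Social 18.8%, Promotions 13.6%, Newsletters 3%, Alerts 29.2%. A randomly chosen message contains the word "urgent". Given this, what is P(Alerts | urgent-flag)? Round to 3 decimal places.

0.397

Prior × likelihood for each hypothesis:
  Work: 0.21 × 0.4625 = 0.097125
  Social: 0.04 × 0.188 = 0.00752
  Promotions: 0.05 × 0.136 = 0.0068
  Newsletters: 0.42 × 0.03 = 0.0126
  Alerts: 0.28 × 0.292 = 0.08176
Normalizing constant = 0.205805.
P(Alerts | evidence) = 0.08176 / 0.205805 ≈ 0.397.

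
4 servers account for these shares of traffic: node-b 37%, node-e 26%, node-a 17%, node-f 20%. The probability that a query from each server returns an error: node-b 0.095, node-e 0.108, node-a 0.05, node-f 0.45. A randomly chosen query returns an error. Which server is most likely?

node-f

Compute prior × likelihood for every hypothesis:
  node-b: 0.37 × 0.095 = 0.03515
  node-e: 0.26 × 0.108 = 0.02808
  node-a: 0.17 × 0.05 = 0.0085
  node-f: 0.2 × 0.45 = 0.09
Sum = 0.16173.
Largest term belongs to node-f, so node-f is most probable.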